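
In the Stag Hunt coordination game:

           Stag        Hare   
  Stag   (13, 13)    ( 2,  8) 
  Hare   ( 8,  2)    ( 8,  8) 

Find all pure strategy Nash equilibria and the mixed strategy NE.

Pure NE: (Stag, Stag) and (Hare, Hare); Mixed NE: p = 0.5455, q = 0.5455

Work:
Check pure NE:
(Stag, Stag): (13, 13) - no unilateral deviation beneficial
(Hare, Hare): (8, 8) - no unilateral deviation beneficial
Mixed NE: P1 plays Stag with p = 0.5455, P2 plays Stag with q = 0.5455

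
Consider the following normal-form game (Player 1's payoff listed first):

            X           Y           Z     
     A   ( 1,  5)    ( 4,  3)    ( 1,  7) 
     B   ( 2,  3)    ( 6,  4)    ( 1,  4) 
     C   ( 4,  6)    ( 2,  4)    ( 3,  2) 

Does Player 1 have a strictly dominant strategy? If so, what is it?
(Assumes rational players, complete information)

No strictly dominant strategy exists for Player 1

Work:
A strategy strictly dominates another if it gives a strictly higher payoff against every opponent action. Compare each pair of P1's strategies column-by-column:
  A vs B: [1 vs 2, 4 vs 6, 1 vs 1] → A does not strictly dominate B (column X: 1 ≤ 2)
  A vs C: [1 vs 4, 4 vs 2, 1 vs 3] → A does not strictly dominate C (column X: 1 ≤ 4)
  B vs A: [2 vs 1, 6 vs 4, 1 vs 1] → B does not strictly dominate A (column Z: 1 ≤ 1)
  B vs C: [2 vs 4, 6 vs 2, 1 vs 3] → B does not strictly dominate C (column X: 2 ≤ 4)
  C vs A: [4 vs 1, 2 vs 4, 3 vs 1] → C does not strictly dominate A (column Y: 2 ≤ 4)
  C vs B: [4 vs 2, 2 vs 6, 3 vs 1] → C does not strictly dominate B (column Y: 2 ≤ 6)
No single strategy strictly dominates all others → no strictly dominant strategy.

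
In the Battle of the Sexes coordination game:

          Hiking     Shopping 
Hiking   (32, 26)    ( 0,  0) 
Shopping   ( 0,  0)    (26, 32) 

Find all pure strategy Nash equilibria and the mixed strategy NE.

Pure NE: (Hiking, Hiking) and (Shopping, Shopping); Mixed NE: p = 0.5517, q = 0.4483

Work:
Check pure NE:
(Hiking, Hiking): (32, 26) - no unilateral deviation beneficial
(Shopping, Shopping): (26, 32) - no unilateral deviation beneficial
Mixed NE: P1 plays Hiking with p = 0.5517, P2 plays Hiking with q = 0.4483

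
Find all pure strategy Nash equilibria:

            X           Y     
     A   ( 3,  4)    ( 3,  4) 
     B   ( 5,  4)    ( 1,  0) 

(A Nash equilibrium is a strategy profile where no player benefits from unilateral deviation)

Nash equilibrium: (A, Y), (B, X)

Work:
Best responses:
  P1 vs X: payoffs [3, 5] → best response B (payoff 5)
  P1 vs Y: payoffs [3, 1] → best response A (payoff 3)
  P2 vs A: payoffs [4, 4] → best response X/Y (payoff 4)
  P2 vs B: payoffs [4, 0] → best response X (payoff 4)
Mutual best responses: (A,Y), (B,X) → Nash equilibria.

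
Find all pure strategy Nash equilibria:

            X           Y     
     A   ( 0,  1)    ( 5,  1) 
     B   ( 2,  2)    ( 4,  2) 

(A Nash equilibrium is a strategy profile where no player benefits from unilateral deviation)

Nash equilibrium: (A, Y), (B, X)

Work:
Best responses:
  P1 vs X: payoffs [0, 2] → best response B (payoff 2)
  P1 vs Y: payoffs [5, 4] → best response A (payoff 5)
  P2 vs A: payoffs [1, 1] → best response X/Y (payoff 1)
  P2 vs B: payoffs [2, 2] → best response X/Y (payoff 2)
Mutual best responses: (A,Y), (B,X) → Nash equilibria.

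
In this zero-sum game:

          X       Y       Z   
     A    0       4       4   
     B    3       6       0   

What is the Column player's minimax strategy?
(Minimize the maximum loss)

Column should play X, value = 3

Work:
Column player minimizes Row's maximum payoff:
Column X: max payoff to Row = 3
Column Y: max payoff to Row = 6
Column Z: max payoff to Row = 4
Minimum is 3, achieved by column X.
Minimax strategy: X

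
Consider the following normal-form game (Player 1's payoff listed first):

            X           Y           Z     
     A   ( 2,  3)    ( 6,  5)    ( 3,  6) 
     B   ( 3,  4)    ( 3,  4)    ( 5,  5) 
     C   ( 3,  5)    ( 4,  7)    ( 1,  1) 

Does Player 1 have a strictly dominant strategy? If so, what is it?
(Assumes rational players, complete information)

No strictly dominant strategy exists for Player 1

Work:
A strategy strictly dominates another if it gives a strictly higher payoff against every opponent action. Compare each pair of P1's strategies column-by-column:
  A vs B: [2 vs 3, 6 vs 3, 3 vs 5] → A does not strictly dominate B (column X: 2 ≤ 3)
  A vs C: [2 vs 3, 6 vs 4, 3 vs 1] → A does not strictly dominate C (column X: 2 ≤ 3)
  B vs A: [3 vs 2, 3 vs 6, 5 vs 3] → B does not strictly dominate A (column Y: 3 ≤ 6)
  B vs C: [3 vs 3, 3 vs 4, 5 vs 1] → B does not strictly dominate C (column X: 3 ≤ 3)
  C vs A: [3 vs 2, 4 vs 6, 1 vs 3] → C does not strictly dominate A (column Y: 4 ≤ 6)
  C vs B: [3 vs 3, 4 vs 3, 1 vs 5] → C does not strictly dominate B (column X: 3 ≤ 3)
No single strategy strictly dominates all others → no strictly dominant strategy.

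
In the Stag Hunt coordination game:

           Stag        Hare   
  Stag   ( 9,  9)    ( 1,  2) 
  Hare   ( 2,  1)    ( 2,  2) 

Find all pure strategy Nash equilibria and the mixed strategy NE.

Pure NE: (Stag, Stag) and (Hare, Hare); Mixed NE: p = 0.125, q = 0.125

Work:
Check pure NE:
(Stag, Stag): (9, 9) - no unilateral deviation beneficial
(Hare, Hare): (2, 2) - no unilateral deviation beneficial
Mixed NE: P1 plays Stag with p = 0.125, P2 plays Stag with q = 0.125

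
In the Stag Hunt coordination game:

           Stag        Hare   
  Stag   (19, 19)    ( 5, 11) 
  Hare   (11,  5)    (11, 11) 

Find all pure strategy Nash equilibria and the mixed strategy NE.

Pure NE: (Stag, Stag) and (Hare, Hare); Mixed NE: p = 0.4286, q = 0.4286

Work:
Check pure NE:
(Stag, Stag): (19, 19) - no unilateral deviation beneficial
(Hare, Hare): (11, 11) - no unilateral deviation beneficial
Mixed NE: P1 plays Stag with p = 0.4286, P2 plays Stag with q = 0.4286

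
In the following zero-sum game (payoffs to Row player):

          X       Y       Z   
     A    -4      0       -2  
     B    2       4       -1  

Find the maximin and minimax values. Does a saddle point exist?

Maximin = -1, Minimax = -1, Saddle: True

Work:
Row minimums: [-4, -1] → maximin = -1
Column maximums: [2, 4, -1] → minimax = -1
Saddle point exists! Game value = -1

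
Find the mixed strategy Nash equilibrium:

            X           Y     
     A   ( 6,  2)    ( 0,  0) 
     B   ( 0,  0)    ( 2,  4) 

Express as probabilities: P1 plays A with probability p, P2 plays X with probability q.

p = 0.6667, q = 0.25

Work:
Find probabilities that make opponent indifferent:
P2 chooses q to make P1 indifferent between A and B
P1 chooses p to make P2 indifferent between X and Y
Mixed NE: P1 plays (A: 0.6667, B: 0.3333), P2 plays (X: 0.25, Y: 0.75)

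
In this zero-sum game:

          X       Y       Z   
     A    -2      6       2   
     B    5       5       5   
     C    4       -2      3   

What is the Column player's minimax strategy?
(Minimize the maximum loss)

Column should play X or Z (all achieve the minimum), value = 5

Work:
Column player minimizes Row's maximum payoff:
Column X: max payoff to Row = 5
Column Y: max payoff to Row = 6
Column Z: max payoff to Row = 5
Minimum is 5, achieved by columns X, Z (tied).
Each of X or Z is a minimax strategy.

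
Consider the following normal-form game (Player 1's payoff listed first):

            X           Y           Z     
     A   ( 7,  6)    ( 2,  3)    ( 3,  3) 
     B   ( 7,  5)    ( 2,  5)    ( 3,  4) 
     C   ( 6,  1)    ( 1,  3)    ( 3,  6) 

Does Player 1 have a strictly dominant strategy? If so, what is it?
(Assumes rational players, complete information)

No strictly dominant strategy exists for Player 1

Work:
A strategy strictly dominates another if it gives a strictly higher payoff against every opponent action. Compare each pair of P1's strategies column-by-column:
  A vs B: [7 vs 7, 2 vs 2, 3 vs 3] → A does not strictly dominate B (column X: 7 ≤ 7)
  A vs C: [7 vs 6, 2 vs 1, 3 vs 3] → A does not strictly dominate C (column Z: 3 ≤ 3)
  B vs A: [7 vs 7, 2 vs 2, 3 vs 3] → B does not strictly dominate A (column X: 7 ≤ 7)
  B vs C: [7 vs 6, 2 vs 1, 3 vs 3] → B does not strictly dominate C (column Z: 3 ≤ 3)
  C vs A: [6 vs 7, 1 vs 2, 3 vs 3] → C does not strictly dominate A (column X: 6 ≤ 7)
  C vs B: [6 vs 7, 1 vs 2, 3 vs 3] → C does not strictly dominate B (column X: 6 ≤ 7)
No single strategy strictly dominates all others → no strictly dominant strategy.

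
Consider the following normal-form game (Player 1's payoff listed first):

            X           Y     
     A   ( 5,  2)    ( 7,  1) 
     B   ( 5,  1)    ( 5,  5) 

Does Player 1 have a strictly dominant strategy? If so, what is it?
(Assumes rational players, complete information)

No strictly dominant strategy exists for Player 1

Work:
A strategy strictly dominates another if it gives a strictly higher payoff against every opponent action. Compare each pair of P1's strategies column-by-column:
  A vs B: [5 vs 5, 7 vs 5] → A does not strictly dominate B (column X: 5 ≤ 5)
  B vs A: [5 vs 5, 5 vs 7] → B does not strictly dominate A (column X: 5 ≤ 5)
No single strategy strictly dominates all others → no strictly dominant strategy.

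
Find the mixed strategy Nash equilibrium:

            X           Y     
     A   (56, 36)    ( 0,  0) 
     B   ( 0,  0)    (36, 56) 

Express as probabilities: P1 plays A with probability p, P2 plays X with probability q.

p = 0.6087, q = 0.3913

Work:
Find probabilities that make opponent indifferent:
P2 chooses q to make P1 indifferent between A and B
P1 chooses p to make P2 indifferent between X and Y
Mixed NE: P1 plays (A: 0.6087, B: 0.3913), P2 plays (X: 0.3913, Y: 0.6087)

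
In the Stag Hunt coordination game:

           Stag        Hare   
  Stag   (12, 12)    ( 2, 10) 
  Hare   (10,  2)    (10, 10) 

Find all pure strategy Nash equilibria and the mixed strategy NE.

Pure NE: (Stag, Stag) and (Hare, Hare); Mixed NE: p = 0.8, q = 0.8

Work:
Check pure NE:
(Stag, Stag): (12, 12) - no unilateral deviation beneficial
(Hare, Hare): (10, 10) - no unilateral deviation beneficial
Mixed NE: P1 plays Stag with p = 0.8, P2 plays Stag with q = 0.8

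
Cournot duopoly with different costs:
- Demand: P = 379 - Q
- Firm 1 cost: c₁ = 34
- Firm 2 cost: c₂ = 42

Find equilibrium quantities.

q₁* = 117.67, q₂* = 109.67

Work:
Reaction: q₁ = (379 - 34 - q₂)/2
Reaction: q₂ = (379 - 42 - q₁)/2
Solve simultaneously:
q₁* = (379 - 2×34 + 42)/3 = 117.67
q₂* = (379 - 2×42 + 34)/3 = 109.67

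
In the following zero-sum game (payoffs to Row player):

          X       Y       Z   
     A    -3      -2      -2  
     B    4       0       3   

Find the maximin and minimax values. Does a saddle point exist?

Maximin = 0, Minimax = 0, Saddle: True

Work:
Row minimums: [-3, 0] → maximin = 0
Column maximums: [4, 0, 3] → minimax = 0
Saddle point exists! Game value = 0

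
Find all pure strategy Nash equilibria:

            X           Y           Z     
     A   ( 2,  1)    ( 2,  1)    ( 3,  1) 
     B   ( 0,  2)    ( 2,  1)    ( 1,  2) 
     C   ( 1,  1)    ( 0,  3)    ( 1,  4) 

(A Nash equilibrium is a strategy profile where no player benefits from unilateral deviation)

Nash equilibrium: (A, X), (A, Y), (A, Z)

Work:
Best responses:
  P1 vs X: payoffs [2, 0, 1] → best response A (payoff 2)
  P1 vs Y: payoffs [2, 2, 0] → best response A/B (payoff 2)
  P1 vs Z: payoffs [3, 1, 1] → best response A (payoff 3)
  P2 vs A: payoffs [1, 1, 1] → best response X/Y/Z (payoff 1)
  P2 vs B: payoffs [2, 1, 2] → best response X/Z (payoff 2)
  P2 vs C: payoffs [1, 3, 4] → best response Z (payoff 4)
Mutual best responses: (A,X), (A,Y), (A,Z) → Nash equilibria.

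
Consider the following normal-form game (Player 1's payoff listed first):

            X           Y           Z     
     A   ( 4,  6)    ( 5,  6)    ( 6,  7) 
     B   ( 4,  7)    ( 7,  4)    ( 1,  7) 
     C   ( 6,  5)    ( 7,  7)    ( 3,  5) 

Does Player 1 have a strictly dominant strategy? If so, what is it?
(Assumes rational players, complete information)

No strictly dominant strategy exists for Player 1

Work:
A strategy strictly dominates another if it gives a strictly higher payoff against every opponent action. Compare each pair of P1's strategies column-by-column:
  A vs B: [4 vs 4, 5 vs 7, 6 vs 1] → A does not strictly dominate B (column X: 4 ≤ 4)
  A vs C: [4 vs 6, 5 vs 7, 6 vs 3] → A does not strictly dominate C (column X: 4 ≤ 6)
  B vs A: [4 vs 4, 7 vs 5, 1 vs 6] → B does not strictly dominate A (column X: 4 ≤ 4)
  B vs C: [4 vs 6, 7 vs 7, 1 vs 3] → B does not strictly dominate C (column X: 4 ≤ 6)
  C vs A: [6 vs 4, 7 vs 5, 3 vs 6] → C does not strictly dominate A (column Z: 3 ≤ 6)
  C vs B: [6 vs 4, 7 vs 7, 3 vs 1] → C does not strictly dominate B (column Y: 7 ≤ 7)
No single strategy strictly dominates all others → no strictly dominant strategy.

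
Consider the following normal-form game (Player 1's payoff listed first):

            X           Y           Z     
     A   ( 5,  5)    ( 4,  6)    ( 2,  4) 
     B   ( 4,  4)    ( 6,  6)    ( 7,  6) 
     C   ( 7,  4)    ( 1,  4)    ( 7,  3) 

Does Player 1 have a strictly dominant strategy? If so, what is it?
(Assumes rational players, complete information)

No strictly dominant strategy exists for Player 1

Work:
A strategy strictly dominates another if it gives a strictly higher payoff against every opponent action. Compare each pair of P1's strategies column-by-column:
  A vs B: [5 vs 4, 4 vs 6, 2 vs 7] → A does not strictly dominate B (column Y: 4 ≤ 6)
  A vs C: [5 vs 7, 4 vs 1, 2 vs 7] → A does not strictly dominate C (column X: 5 ≤ 7)
  B vs A: [4 vs 5, 6 vs 4, 7 vs 2] → B does not strictly dominate A (column X: 4 ≤ 5)
  B vs C: [4 vs 7, 6 vs 1, 7 vs 7] → B does not strictly dominate C (column X: 4 ≤ 7)
  C vs A: [7 vs 5, 1 vs 4, 7 vs 2] → C does not strictly dominate A (column Y: 1 ≤ 4)
  C vs B: [7 vs 4, 1 vs 6, 7 vs 7] → C does not strictly dominate B (column Y: 1 ≤ 6)
No single strategy strictly dominates all others → no strictly dominant strategy.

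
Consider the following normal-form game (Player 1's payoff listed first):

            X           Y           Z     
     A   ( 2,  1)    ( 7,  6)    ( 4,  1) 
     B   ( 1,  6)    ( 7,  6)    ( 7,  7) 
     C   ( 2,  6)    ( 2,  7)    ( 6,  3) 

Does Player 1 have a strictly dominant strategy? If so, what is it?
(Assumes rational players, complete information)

No strictly dominant strategy exists for Player 1

Work:
A strategy strictly dominates another if it gives a strictly higher payoff against every opponent action. Compare each pair of P1's strategies column-by-column:
  A vs B: [2 vs 1, 7 vs 7, 4 vs 7] → A does not strictly dominate B (column Y: 7 ≤ 7)
  A vs C: [2 vs 2, 7 vs 2, 4 vs 6] → A does not strictly dominate C (column X: 2 ≤ 2)
  B vs A: [1 vs 2, 7 vs 7, 7 vs 4] → B does not strictly dominate A (column X: 1 ≤ 2)
  B vs C: [1 vs 2, 7 vs 2, 7 vs 6] → B does not strictly dominate C (column X: 1 ≤ 2)
  C vs A: [2 vs 2, 2 vs 7, 6 vs 4] → C does not strictly dominate A (column X: 2 ≤ 2)
  C vs B: [2 vs 1, 2 vs 7, 6 vs 7] → C does not strictly dominate B (column Y: 2 ≤ 7)
No single strategy strictly dominates all others → no strictly dominant strategy.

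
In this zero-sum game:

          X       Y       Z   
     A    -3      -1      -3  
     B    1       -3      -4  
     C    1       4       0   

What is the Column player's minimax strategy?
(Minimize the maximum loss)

Column should play Z, value = 0

Work:
Column player minimizes Row's maximum payoff:
Column X: max payoff to Row = 1
Column Y: max payoff to Row = 4
Column Z: max payoff to Row = 0
Minimum is 0, achieved by column Z.
Minimax strategy: Z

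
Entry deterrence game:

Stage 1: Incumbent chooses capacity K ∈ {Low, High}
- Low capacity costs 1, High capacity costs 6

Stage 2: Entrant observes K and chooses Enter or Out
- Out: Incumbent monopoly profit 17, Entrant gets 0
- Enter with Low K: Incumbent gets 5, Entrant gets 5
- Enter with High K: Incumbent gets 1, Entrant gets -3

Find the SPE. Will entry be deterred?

SPE: (High, Enter|Low, Out|High); Entry deterred. Incumbent net profit = 11

Work:
After Low K: Entrant enters (5 > 0)
After High K: Entrant stays out (-3 < 0)
Incumbent: Low → 5−1=4, High → 17−6=11
Incumbent chooses High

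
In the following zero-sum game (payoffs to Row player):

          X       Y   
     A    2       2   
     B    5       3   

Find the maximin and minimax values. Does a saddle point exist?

Maximin = 3, Minimax = 3, Saddle: True

Work:
Row minimums: [2, 3] → maximin = 3
Column maximums: [5, 3] → minimax = 3
Saddle point exists! Game value = 3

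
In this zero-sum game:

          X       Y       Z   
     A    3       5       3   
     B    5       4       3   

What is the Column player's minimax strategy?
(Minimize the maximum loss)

Column should play Z, value = 3

Work:
Column player minimizes Row's maximum payoff:
Column X: max payoff to Row = 5
Column Y: max payoff to Row = 5
Column Z: max payoff to Row = 3
Minimum is 3, achieved by column Z.
Minimax strategy: Z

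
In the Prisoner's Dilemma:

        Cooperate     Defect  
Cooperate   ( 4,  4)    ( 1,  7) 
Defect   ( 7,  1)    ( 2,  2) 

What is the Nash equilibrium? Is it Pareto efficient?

(Defect, Defect) is NE; not Pareto efficient

Work:
Defect dominates Cooperate for both players:
If P2 cooperates: Defect (7) > Cooperate (4)
If P2 defects: Defect (2) > Cooperate (1)
NE: (Defect, Defect) with payoff (2, 2)
But (Cooperate, Cooperate) = (4, 4) Pareto dominates (2, 2)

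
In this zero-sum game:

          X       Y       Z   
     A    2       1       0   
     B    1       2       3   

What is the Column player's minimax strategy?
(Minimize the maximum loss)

Column should play X or Y (all achieve the minimum), value = 2

Work:
Column player minimizes Row's maximum payoff:
Column X: max payoff to Row = 2
Column Y: max payoff to Row = 2
Column Z: max payoff to Row = 3
Minimum is 2, achieved by columns X, Y (tied).
Each of X or Y is a minimax strategy.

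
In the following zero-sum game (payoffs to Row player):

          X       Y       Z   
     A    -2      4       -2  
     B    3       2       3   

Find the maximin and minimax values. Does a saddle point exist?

Maximin = 2, Minimax = 3, Saddle: False

Work:
Row minimums: [-2, 2] → maximin = 2
Column maximums: [3, 4, 3] → minimax = 3
No saddle point (maximin ≠ minimax). Mixed strategy needed.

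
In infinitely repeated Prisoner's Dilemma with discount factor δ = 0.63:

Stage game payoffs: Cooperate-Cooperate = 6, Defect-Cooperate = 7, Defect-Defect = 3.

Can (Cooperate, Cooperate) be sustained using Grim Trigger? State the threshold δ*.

δ* = 0.25; since δ = 0.63 ≥ 0.25, cooperation can be sustained

Work:
For Grim Trigger:
Cooperate forever: 6/(1-δ)
Defect then punished: 7 + 3·δ/(1-δ)
Need: 6/(1-δ) ≥ 7 + 3·δ/(1-δ)
Solving: δ ≥ (T-R)/(T-P) = (7-6)/(7-3) = 0.25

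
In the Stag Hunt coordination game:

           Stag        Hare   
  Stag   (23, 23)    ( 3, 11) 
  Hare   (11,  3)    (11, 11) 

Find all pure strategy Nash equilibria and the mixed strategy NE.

Pure NE: (Stag, Stag) and (Hare, Hare); Mixed NE: p = 0.4, q = 0.4

Work:
Check pure NE:
(Stag, Stag): (23, 23) - no unilateral deviation beneficial
(Hare, Hare): (11, 11) - no unilateral deviation beneficial
Mixed NE: P1 plays Stag with p = 0.4, P2 plays Stag with q = 0.4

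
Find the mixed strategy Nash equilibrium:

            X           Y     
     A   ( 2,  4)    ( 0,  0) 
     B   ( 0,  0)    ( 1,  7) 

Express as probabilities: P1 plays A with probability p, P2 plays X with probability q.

p = 0.6364, q = 0.3333

Work:
Find probabilities that make opponent indifferent:
P2 chooses q to make P1 indifferent between A and B
P1 chooses p to make P2 indifferent between X and Y
Mixed NE: P1 plays (A: 0.6364, B: 0.3636), P2 plays (X: 0.3333, Y: 0.6667)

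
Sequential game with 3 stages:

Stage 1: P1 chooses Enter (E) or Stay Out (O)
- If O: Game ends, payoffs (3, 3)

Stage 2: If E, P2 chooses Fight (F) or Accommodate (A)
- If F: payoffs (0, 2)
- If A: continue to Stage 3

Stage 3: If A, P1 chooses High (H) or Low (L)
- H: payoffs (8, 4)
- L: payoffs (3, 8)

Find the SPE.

SPE: (E, A, H); Outcome (8, 4)

Work:
Stage 3: P1 chooses H (8 vs 3)
Stage 2: P2: F->2, A->4 (anticipating H). Choose A
Stage 1: P1: O->3, E->8 (anticipating A, H). Choose E
SPE path: E -> A -> H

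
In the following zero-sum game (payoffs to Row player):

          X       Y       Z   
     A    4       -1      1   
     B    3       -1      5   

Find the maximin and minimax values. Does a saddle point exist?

Maximin = -1, Minimax = -1, Saddle: True

Work:
Row minimums: [-1, -1] → maximin = -1
Column maximums: [4, -1, 5] → minimax = -1
Saddle point exists! Game value = -1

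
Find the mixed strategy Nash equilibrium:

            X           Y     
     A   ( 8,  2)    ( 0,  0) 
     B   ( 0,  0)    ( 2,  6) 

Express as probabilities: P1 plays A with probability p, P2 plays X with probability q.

p = 0.75, q = 0.2

Work:
Find probabilities that make opponent indifferent:
P2 chooses q to make P1 indifferent between A and B
P1 chooses p to make P2 indifferent between X and Y
Mixed NE: P1 plays (A: 0.75, B: 0.25), P2 plays (X: 0.2, Y: 0.8)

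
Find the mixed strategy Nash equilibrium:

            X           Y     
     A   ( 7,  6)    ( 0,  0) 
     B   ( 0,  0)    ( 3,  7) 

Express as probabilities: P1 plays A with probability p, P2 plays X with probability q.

p = 0.5385, q = 0.3

Work:
Find probabilities that make opponent indifferent:
P2 chooses q to make P1 indifferent between A and B
P1 chooses p to make P2 indifferent between X and Y
Mixed NE: P1 plays (A: 0.5385, B: 0.4615), P2 plays (X: 0.3, Y: 0.7)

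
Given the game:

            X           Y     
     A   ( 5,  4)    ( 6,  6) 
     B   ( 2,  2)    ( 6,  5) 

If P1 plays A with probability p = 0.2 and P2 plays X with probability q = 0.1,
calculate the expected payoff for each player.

E[P1] = 5.66, E[P2] = 4.92

Work:
E[P1] = p·q·π₁(A,X) + p·(1-q)·π₁(A,Y) + (1-p)·q·π₁(B,X) + (1-p)·(1-q)·π₁(B,Y)
= 0.2·0.1·5 + 0.2·0.9·6 + 0.8·0.1·2 + 0.8·0.9·6
= 5.66

E[P2] = 4.92 (similar calculation)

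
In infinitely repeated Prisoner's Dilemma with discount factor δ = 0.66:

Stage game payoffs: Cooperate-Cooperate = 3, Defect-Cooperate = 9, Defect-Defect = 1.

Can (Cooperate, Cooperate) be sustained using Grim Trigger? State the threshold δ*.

δ* = 0.75; since δ = 0.66 < 0.75, cooperation cannot be sustained

Work:
For Grim Trigger:
Cooperate forever: 3/(1-δ)
Defect then punished: 9 + 1·δ/(1-δ)
Need: 3/(1-δ) ≥ 9 + 1·δ/(1-δ)
Solving: δ ≥ (T-R)/(T-P) = (9-3)/(9-1) = 0.75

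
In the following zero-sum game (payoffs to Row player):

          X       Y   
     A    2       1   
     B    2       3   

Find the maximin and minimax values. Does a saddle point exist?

Maximin = 2, Minimax = 2, Saddle: True

Work:
Row minimums: [1, 2] → maximin = 2
Column maximums: [2, 3] → minimax = 2
Saddle point exists! Game value = 2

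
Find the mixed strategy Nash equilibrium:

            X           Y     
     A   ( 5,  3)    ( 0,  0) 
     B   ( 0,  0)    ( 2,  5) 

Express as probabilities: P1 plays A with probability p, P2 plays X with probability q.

p = 0.625, q = 0.2857

Work:
Find probabilities that make opponent indifferent:
P2 chooses q to make P1 indifferent between A and B
P1 chooses p to make P2 indifferent between X and Y
Mixed NE: P1 plays (A: 0.625, B: 0.375), P2 plays (X: 0.2857, Y: 0.7143)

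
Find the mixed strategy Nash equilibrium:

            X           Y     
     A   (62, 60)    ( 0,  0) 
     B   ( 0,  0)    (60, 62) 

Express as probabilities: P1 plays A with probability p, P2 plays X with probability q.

p = 0.5082, q = 0.4918

Work:
Find probabilities that make opponent indifferent:
P2 chooses q to make P1 indifferent between A and B
P1 chooses p to make P2 indifferent between X and Y
Mixed NE: P1 plays (A: 0.5082, B: 0.4918), P2 plays (X: 0.4918, Y: 0.5082)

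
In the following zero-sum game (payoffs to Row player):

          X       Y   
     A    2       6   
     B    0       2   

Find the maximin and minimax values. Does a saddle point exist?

Maximin = 2, Minimax = 2, Saddle: True

Work:
Row minimums: [2, 0] → maximin = 2
Column maximums: [2, 6] → minimax = 2
Saddle point exists! Game value = 2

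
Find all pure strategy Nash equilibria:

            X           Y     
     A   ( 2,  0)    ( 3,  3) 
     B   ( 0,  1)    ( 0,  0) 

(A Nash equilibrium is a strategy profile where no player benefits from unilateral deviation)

Nash equilibrium: (A, Y)

Work:
Best responses:
  P1 vs X: payoffs [2, 0] → best response A (payoff 2)
  P1 vs Y: payoffs [3, 0] → best response A (payoff 3)
  P2 vs A: payoffs [0, 3] → best response Y (payoff 3)
  P2 vs B: payoffs [1, 0] → best response X (payoff 1)
Mutual best responses: (A,Y) → Nash equilibria.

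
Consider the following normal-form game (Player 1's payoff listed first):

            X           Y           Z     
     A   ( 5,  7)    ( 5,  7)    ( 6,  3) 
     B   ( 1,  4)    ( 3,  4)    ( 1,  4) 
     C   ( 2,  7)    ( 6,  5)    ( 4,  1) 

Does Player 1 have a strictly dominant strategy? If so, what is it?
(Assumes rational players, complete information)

No strictly dominant strategy exists for Player 1

Work:
A strategy strictly dominates another if it gives a strictly higher payoff against every opponent action. Compare each pair of P1's strategies column-by-column:
  A vs B: [5 vs 1, 5 vs 3, 6 vs 1] → A strictly dominates B
  A vs C: [5 vs 2, 5 vs 6, 6 vs 4] → A does not strictly dominate C (column Y: 5 ≤ 6)
  B vs A: [1 vs 5, 3 vs 5, 1 vs 6] → B does not strictly dominate A (column X: 1 ≤ 5)
  B vs C: [1 vs 2, 3 vs 6, 1 vs 4] → B does not strictly dominate C (column X: 1 ≤ 2)
  C vs A: [2 vs 5, 6 vs 5, 4 vs 6] → C does not strictly dominate A (column X: 2 ≤ 5)
  C vs B: [2 vs 1, 6 vs 3, 4 vs 1] → C strictly dominates B
No single strategy strictly dominates all others → no strictly dominant strategy.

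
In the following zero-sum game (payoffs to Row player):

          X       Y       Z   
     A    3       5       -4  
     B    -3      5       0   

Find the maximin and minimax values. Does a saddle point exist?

Maximin = -3, Minimax = 0, Saddle: False

Work:
Row minimums: [-4, -3] → maximin = -3
Column maximums: [3, 5, 0] → minimax = 0
No saddle point (maximin ≠ minimax). Mixed strategy needed.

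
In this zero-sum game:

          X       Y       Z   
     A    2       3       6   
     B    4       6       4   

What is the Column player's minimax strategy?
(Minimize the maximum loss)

Column should play X, value = 4

Work:
Column player minimizes Row's maximum payoff:
Column X: max payoff to Row = 4
Column Y: max payoff to Row = 6
Column Z: max payoff to Row = 6
Minimum is 4, achieved by column X.
Minimax strategy: X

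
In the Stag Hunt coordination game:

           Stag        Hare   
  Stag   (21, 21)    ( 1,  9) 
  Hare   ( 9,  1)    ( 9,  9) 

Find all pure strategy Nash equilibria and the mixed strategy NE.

Pure NE: (Stag, Stag) and (Hare, Hare); Mixed NE: p = 0.4, q = 0.4

Work:
Check pure NE:
(Stag, Stag): (21, 21) - no unilateral deviation beneficial
(Hare, Hare): (9, 9) - no unilateral deviation beneficial
Mixed NE: P1 plays Stag with p = 0.4, P2 plays Stag with q = 0.4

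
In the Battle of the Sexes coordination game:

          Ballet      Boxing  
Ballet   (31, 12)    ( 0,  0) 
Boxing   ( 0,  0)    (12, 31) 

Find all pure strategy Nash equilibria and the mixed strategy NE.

Pure NE: (Ballet, Ballet) and (Boxing, Boxing); Mixed NE: p = 0.7209, q = 0.2791

Work:
Check pure NE:
(Ballet, Ballet): (31, 12) - no unilateral deviation beneficial
(Boxing, Boxing): (12, 31) - no unilateral deviation beneficial
Mixed NE: P1 plays Ballet with p = 0.7209, P2 plays Ballet with q = 0.2791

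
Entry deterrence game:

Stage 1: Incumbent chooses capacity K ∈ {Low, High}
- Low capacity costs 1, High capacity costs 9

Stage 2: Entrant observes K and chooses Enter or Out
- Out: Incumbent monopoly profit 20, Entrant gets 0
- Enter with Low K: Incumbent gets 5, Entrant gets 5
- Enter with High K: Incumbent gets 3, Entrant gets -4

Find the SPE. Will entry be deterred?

SPE: (High, Enter|Low, Out|High); Entry deterred. Incumbent net profit = 11

Work:
After Low K: Entrant enters (5 > 0)
After High K: Entrant stays out (-4 < 0)
Incumbent: Low → 5−1=4, High → 20−9=11
Incumbent chooses High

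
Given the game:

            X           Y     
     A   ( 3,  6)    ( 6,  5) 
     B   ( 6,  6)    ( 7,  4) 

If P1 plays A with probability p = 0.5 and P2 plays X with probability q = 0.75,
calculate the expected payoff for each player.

E[P1] = 5.0, E[P2] = 5.625

Work:
E[P1] = p·q·π₁(A,X) + p·(1-q)·π₁(A,Y) + (1-p)·q·π₁(B,X) + (1-p)·(1-q)·π₁(B,Y)
= 0.5·0.75·3 + 0.5·0.25·6 + 0.5·0.75·6 + 0.5·0.25·7
= 5.0

E[P2] = 5.625 (similar calculation)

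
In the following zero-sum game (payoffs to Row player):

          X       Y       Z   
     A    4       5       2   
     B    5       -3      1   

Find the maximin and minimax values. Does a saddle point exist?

Maximin = 2, Minimax = 2, Saddle: True

Work:
Row minimums: [2, -3] → maximin = 2
Column maximums: [5, 5, 2] → minimax = 2
Saddle point exists! Game value = 2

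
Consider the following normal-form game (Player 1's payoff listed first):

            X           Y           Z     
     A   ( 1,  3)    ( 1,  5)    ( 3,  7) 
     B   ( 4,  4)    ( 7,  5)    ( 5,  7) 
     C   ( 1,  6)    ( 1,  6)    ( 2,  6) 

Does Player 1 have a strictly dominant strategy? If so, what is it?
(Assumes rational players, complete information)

Yes, Player 1's strictly dominant strategy is B

Work:
A strategy strictly dominates another if it gives a strictly higher payoff against every opponent action. Compare each pair of P1's strategies column-by-column:
  A vs B: [1 vs 4, 1 vs 7, 3 vs 5] → A does not strictly dominate B (column X: 1 ≤ 4)
  A vs C: [1 vs 1, 1 vs 1, 3 vs 2] → A does not strictly dominate C (column X: 1 ≤ 1)
  B vs A: [4 vs 1, 7 vs 1, 5 vs 3] → B strictly dominates A
  B vs C: [4 vs 1, 7 vs 1, 5 vs 2] → B strictly dominates C
  C vs A: [1 vs 1, 1 vs 1, 2 vs 3] → C does not strictly dominate A (column X: 1 ≤ 1)
  C vs B: [1 vs 4, 1 vs 7, 2 vs 5] → C does not strictly dominate B (column X: 1 ≤ 4)
B strictly dominates every other strategy → strictly dominant.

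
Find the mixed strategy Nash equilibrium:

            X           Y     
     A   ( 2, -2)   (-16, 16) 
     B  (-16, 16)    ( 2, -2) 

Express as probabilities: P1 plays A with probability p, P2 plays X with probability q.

p = 0.5, q = 0.5

Work:
Find probabilities that make opponent indifferent:
P2 chooses q to make P1 indifferent between A and B
P1 chooses p to make P2 indifferent between X and Y
Mixed NE: P1 plays (A: 0.5, B: 0.5), P2 plays (X: 0.5, Y: 0.5)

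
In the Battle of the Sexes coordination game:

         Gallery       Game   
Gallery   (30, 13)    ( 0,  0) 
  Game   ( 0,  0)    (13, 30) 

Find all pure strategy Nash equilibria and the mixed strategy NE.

Pure NE: (Gallery, Gallery) and (Game, Game); Mixed NE: p = 0.6977, q = 0.3023

Work:
Check pure NE:
(Gallery, Gallery): (30, 13) - no unilateral deviation beneficial
(Game, Game): (13, 30) - no unilateral deviation beneficial
Mixed NE: P1 plays Gallery with p = 0.6977, P2 plays Gallery with q = 0.3023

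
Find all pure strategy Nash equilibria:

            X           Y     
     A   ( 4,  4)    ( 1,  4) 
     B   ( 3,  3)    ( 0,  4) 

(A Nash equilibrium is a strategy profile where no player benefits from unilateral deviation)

Nash equilibrium: (A, X), (A, Y)

Work:
Best responses:
  P1 vs X: payoffs [4, 3] → best response A (payoff 4)
  P1 vs Y: payoffs [1, 0] → best response A (payoff 1)
  P2 vs A: payoffs [4, 4] → best response X/Y (payoff 4)
  P2 vs B: payoffs [3, 4] → best response Y (payoff 4)
Mutual best responses: (A,X), (A,Y) → Nash equilibria.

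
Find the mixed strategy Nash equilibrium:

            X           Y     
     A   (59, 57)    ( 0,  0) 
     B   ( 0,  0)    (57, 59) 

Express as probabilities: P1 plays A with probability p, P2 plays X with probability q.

p = 0.5086, q = 0.4914

Work:
Find probabilities that make opponent indifferent:
P2 chooses q to make P1 indifferent between A and B
P1 chooses p to make P2 indifferent between X and Y
Mixed NE: P1 plays (A: 0.5086, B: 0.4914), P2 plays (X: 0.4914, Y: 0.5086)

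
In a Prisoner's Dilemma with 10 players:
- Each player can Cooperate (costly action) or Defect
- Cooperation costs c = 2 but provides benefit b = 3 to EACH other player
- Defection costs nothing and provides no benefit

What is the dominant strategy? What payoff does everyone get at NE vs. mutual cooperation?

Dominant: Defect; NE payoff = 0; Coop payoff = 25

Work:
Defect dominates (saves cost c = 2, benefit to others is external)
NE: All defect → everyone gets 0
If all cooperate: each receives (9)×3 - 2 = 25
Social dilemma: 25 > 0 but NE gives 0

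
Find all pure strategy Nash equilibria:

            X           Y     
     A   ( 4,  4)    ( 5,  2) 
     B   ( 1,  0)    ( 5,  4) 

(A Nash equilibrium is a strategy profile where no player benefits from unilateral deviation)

Nash equilibrium: (A, X), (B, Y)

Work:
Best responses:
  P1 vs X: payoffs [4, 1] → best response A (payoff 4)
  P1 vs Y: payoffs [5, 5] → best response A/B (payoff 5)
  P2 vs A: payoffs [4, 2] → best response X (payoff 4)
  P2 vs B: payoffs [0, 4] → best response Y (payoff 4)
Mutual best responses: (A,X), (B,Y) → Nash equilibria.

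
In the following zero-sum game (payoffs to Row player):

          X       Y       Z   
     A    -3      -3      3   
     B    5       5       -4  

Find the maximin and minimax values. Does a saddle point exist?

Maximin = -3, Minimax = 3, Saddle: False

Work:
Row minimums: [-3, -4] → maximin = -3
Column maximums: [5, 5, 3] → minimax = 3
No saddle point (maximin ≠ minimax). Mixed strategy needed.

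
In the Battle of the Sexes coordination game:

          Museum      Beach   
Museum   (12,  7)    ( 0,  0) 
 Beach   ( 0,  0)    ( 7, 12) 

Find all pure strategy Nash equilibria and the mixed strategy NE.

Pure NE: (Museum, Museum) and (Beach, Beach); Mixed NE: p = 0.6316, q = 0.3684

Work:
Check pure NE:
(Museum, Museum): (12, 7) - no unilateral deviation beneficial
(Beach, Beach): (7, 12) - no unilateral deviation beneficial
Mixed NE: P1 plays Museum with p = 0.6316, P2 plays Museum with q = 0.3684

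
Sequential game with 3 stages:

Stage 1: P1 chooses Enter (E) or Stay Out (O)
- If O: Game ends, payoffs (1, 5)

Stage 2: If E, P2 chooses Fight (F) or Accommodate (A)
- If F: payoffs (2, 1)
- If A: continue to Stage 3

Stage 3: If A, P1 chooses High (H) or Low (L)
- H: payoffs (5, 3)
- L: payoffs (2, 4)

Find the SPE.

SPE: (E, A, H); Outcome (5, 3)

Work:
Stage 3: P1 chooses H (5 vs 2)
Stage 2: P2: F->1, A->3 (anticipating H). Choose A
Stage 1: P1: O->1, E->5 (anticipating A, H). Choose E
SPE path: E -> A -> H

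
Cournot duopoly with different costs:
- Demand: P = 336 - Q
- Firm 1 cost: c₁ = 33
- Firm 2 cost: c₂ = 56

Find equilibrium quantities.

q₁* = 108.67, q₂* = 85.67

Work:
Reaction: q₁ = (336 - 33 - q₂)/2
Reaction: q₂ = (336 - 56 - q₁)/2
Solve simultaneously:
q₁* = (336 - 2×33 + 56)/3 = 108.67
q₂* = (336 - 2×56 + 33)/3 = 85.67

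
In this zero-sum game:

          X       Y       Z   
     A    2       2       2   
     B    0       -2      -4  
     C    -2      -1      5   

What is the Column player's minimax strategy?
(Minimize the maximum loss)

Column should play X or Y (all achieve the minimum), value = 2

Work:
Column player minimizes Row's maximum payoff:
Column X: max payoff to Row = 2
Column Y: max payoff to Row = 2
Column Z: max payoff to Row = 5
Minimum is 2, achieved by columns X, Y (tied).
Each of X or Y is a minimax strategy.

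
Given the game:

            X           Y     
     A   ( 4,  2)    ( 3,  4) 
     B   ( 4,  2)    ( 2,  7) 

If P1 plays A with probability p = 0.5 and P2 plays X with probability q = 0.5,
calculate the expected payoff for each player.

E[P1] = 3.25, E[P2] = 3.75

Work:
E[P1] = p·q·π₁(A,X) + p·(1-q)·π₁(A,Y) + (1-p)·q·π₁(B,X) + (1-p)·(1-q)·π₁(B,Y)
= 0.5·0.5·4 + 0.5·0.5·3 + 0.5·0.5·4 + 0.5·0.5·2
= 3.25

E[P2] = 3.75 (similar calculation)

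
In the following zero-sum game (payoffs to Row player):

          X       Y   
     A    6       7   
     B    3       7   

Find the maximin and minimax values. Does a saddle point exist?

Maximin = 6, Minimax = 6, Saddle: True

Work:
Row minimums: [6, 3] → maximin = 6
Column maximums: [6, 7] → minimax = 6
Saddle point exists! Game value = 6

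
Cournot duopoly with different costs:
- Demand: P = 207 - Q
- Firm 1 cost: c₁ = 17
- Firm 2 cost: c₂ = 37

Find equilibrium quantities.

q₁* = 70.0, q₂* = 50.0

Work:
Reaction: q₁ = (207 - 17 - q₂)/2
Reaction: q₂ = (207 - 37 - q₁)/2
Solve simultaneously:
q₁* = (207 - 2×17 + 37)/3 = 70.0
q₂* = (207 - 2×37 + 17)/3 = 50.0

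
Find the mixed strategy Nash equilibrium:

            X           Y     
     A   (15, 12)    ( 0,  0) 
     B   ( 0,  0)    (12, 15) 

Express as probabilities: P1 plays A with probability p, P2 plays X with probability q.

p = 0.5556, q = 0.4444

Work:
Find probabilities that make opponent indifferent:
P2 chooses q to make P1 indifferent between A and B
P1 chooses p to make P2 indifferent between X and Y
Mixed NE: P1 plays (A: 0.5556, B: 0.4444), P2 plays (X: 0.4444, Y: 0.5556)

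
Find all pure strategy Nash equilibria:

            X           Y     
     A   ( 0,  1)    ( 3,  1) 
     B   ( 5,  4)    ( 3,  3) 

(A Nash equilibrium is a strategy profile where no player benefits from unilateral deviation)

Nash equilibrium: (A, Y), (B, X)

Work:
Best responses:
  P1 vs X: payoffs [0, 5] → best response B (payoff 5)
  P1 vs Y: payoffs [3, 3] → best response A/B (payoff 3)
  P2 vs A: payoffs [1, 1] → best response X/Y (payoff 1)
  P2 vs B: payoffs [4, 3] → best response X (payoff 4)
Mutual best responses: (A,Y), (B,X) → Nash equilibria.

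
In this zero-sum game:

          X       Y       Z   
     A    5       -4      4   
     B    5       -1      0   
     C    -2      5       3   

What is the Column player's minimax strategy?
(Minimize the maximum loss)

Column should play Z, value = 4

Work:
Column player minimizes Row's maximum payoff:
Column X: max payoff to Row = 5
Column Y: max payoff to Row = 5
Column Z: max payoff to Row = 4
Minimum is 4, achieved by column Z.
Minimax strategy: Z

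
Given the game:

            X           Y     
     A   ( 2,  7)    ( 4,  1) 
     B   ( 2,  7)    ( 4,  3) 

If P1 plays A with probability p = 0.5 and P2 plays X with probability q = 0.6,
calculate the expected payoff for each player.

E[P1] = 2.8, E[P2] = 5.0

Work:
E[P1] = p·q·π₁(A,X) + p·(1-q)·π₁(A,Y) + (1-p)·q·π₁(B,X) + (1-p)·(1-q)·π₁(B,Y)
= 0.5·0.6·2 + 0.5·0.4·4 + 0.5·0.6·2 + 0.5·0.4·4
= 2.8

E[P2] = 5.0 (similar calculation)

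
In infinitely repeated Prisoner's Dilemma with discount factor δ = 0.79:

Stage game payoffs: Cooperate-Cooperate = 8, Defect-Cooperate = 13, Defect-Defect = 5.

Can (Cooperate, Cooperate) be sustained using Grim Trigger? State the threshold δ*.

δ* = 0.625; since δ = 0.79 ≥ 0.625, cooperation can be sustained

Work:
For Grim Trigger:
Cooperate forever: 8/(1-δ)
Defect then punished: 13 + 5·δ/(1-δ)
Need: 8/(1-δ) ≥ 13 + 5·δ/(1-δ)
Solving: δ ≥ (T-R)/(T-P) = (13-8)/(13-5) = 0.625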